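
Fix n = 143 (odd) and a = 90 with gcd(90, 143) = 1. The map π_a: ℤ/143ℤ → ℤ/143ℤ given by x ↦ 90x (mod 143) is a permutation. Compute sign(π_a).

Trace 1: π^k(1) = [1, 90, 92, 129, 27, 142, 53] for k=0..6.
π_90 has 20 disjoint cycles with lengths [10, 10, 10, 10, 10, 10, 10, 10, 10, 10, 10, 10, 10, 2, 2, 2, 2, 2, 2, 1] on {0,…,142}.
Σ(ℓ_i−1) = 143−20 = 123; sign = (−1)^123 = -1.

-1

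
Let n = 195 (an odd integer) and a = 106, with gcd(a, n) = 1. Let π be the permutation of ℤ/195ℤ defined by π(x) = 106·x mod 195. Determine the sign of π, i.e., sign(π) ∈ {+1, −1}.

-1

Orbit of 46 under x↦106x: [46, 1, 106, 121, 151, 16, 136]… (length divides ord_195(106)).
Decompose π into cycles: lengths [12, 12, 12, 12, 12, 12, 12, 12, 12, 12, 12, 12, 12, 12, 12, 1, 1, 1, 1, 1, 1, 1, 1, 1, 1, 1, 1, 1, 1, 1] (30 cycles, including the fixed point 0).
195 − 30 = 165 transpositions; sign(π) = (−1)^165 = -1.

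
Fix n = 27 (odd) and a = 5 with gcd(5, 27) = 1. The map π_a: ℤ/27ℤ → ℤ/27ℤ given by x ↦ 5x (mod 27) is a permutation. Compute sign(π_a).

Orbit of 23 under x↦5x: [23, 7, 8, 13, 11, 1, 5]… (length divides ord_27(5)).
Cycle lengths of π_5 on ℤ/27ℤ: [18, 6, 2, 1]; 4 cycles in total.
4 cycles on 27: each ℓ→(−1)^(ℓ−1), product (−1)^23 = -1.

-1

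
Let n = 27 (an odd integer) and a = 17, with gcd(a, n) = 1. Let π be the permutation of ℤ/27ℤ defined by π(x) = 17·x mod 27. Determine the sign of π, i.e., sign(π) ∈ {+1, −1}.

Start at x=10: 10 → 8 → 1 → 17 → 19 → 26 → 10 (one orbit).
8 cycles of lengths [6, 6, 6, 2, 2, 2, 2, 1].
n − c = 27 − 8 = 19; sign = (−1)^19 = -1.

-1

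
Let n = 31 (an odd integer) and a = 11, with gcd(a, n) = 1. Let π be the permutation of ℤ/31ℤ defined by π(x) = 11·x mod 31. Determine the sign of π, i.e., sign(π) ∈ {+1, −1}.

Start at x=22: 22 → 25 → 27 → 18 → 12 → 8 → 26 → … (one orbit).
Cycle type of π: 30 + 1; total 2 cycles.
With 2 cycles on 31 points, sign = (−1)^{31−2} = -1.

-1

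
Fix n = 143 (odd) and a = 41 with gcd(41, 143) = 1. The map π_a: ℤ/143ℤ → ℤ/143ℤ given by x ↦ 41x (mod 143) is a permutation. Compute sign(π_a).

Trace 138: π^k(138) = [138, 81, 32, 25, 24, 126, 18] for k=0..6.
Cycle lengths of π_41 on ℤ/143ℤ: [60, 60, 12, 10, 1]; 5 cycles in total.
n − c = 143 − 5 = 138; sign = (−1)^138 = +1.
(41|143)_J = +1 (Zolotarev's lemma cross-check).

+1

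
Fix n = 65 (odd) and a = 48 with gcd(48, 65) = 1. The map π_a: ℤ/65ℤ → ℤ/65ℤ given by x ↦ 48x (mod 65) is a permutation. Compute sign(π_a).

Orbit of 16 under x↦48x: [16, 53, 9, 42, 1, 48, 29]… (length divides ord_65(48)).
10 cycles of lengths [12, 12, 12, 12, 4, 3, 3, 3, 3, 1].
sign(π) = (−1)^{n − #cycles} = (−1)^{65−10} = (−1)^55 = -1.
Zolotarev: (48|65) = -1, matching the cycle-count sign.

-1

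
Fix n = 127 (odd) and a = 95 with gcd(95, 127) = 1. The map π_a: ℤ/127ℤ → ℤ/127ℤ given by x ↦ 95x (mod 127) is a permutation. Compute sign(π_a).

Trace 95: π^k(95) = [95, 8, 125, 64, 111, 4, 126] for k=0..6.
Cycle lengths of π_95 on ℤ/127ℤ: [14, 14, 14, 14, 14, 14, 14, 14, 14, 1]; 10 cycles in total.
127 − 10 = 117 transpositions; sign(π) = (−1)^117 = -1.

-1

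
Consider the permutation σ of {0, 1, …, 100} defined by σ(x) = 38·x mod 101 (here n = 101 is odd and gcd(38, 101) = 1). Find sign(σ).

Start at x=55: 55 → 70 → 34 → 80 → 10 → 77 → 98 → … (one orbit).
Cycle type of π: 100 + 1; total 2 cycles.
Σ(ℓ_i−1) = 101−2 = 99; sign = (−1)^99 = -1.
The Jacobi symbol (38|101) = -1 (Zolotarev) agrees.

-1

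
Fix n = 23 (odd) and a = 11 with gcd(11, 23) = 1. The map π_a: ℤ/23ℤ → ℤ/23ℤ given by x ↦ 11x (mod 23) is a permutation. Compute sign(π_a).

Trace 7: π^k(7) = [7, 8, 19, 2, 22, 12, 17] for k=0..6.
Decompose π into cycles: lengths [22, 1] (2 cycles, including the fixed point 0).
With 2 cycles on 23 points, sign = (−1)^{23−2} = -1.

-1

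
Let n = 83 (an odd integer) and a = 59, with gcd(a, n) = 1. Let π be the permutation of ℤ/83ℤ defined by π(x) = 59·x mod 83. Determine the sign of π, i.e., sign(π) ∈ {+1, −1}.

+1

Start at x=33: 33 → 38 → 1 → 59 → 78 → 37 → 25 → … (one orbit).
Decompose π into cycles: lengths [41, 41, 1] (3 cycles, including the fixed point 0).
sign(π) = (−1)^{n − #cycles} = (−1)^{83−3} = (−1)^80 = +1.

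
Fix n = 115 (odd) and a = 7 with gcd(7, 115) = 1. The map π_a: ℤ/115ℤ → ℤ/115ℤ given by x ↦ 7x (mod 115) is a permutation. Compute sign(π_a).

Trace 104: π^k(104) = [104, 38, 36, 22, 39, 43, 71] for k=0..6.
5 cycles of lengths [44, 44, 22, 4, 1].
5 cycles on 115: each ℓ→(−1)^(ℓ−1), product (−1)^110 = +1.
Via Zolotarev, sign(π_{7}) = (7|115) = +1.

+1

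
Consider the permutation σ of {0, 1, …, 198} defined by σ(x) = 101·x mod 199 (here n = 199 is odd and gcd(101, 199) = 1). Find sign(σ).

-1

Start at x=60: 60 → 90 → 135 → 103 → 55 → 182 → 74 → … (one orbit).
Decompose π into cycles: lengths [66, 66, 66, 1] (4 cycles, including the fixed point 0).
sign(π) = (−1)^{n − #cycles} = (−1)^{199−4} = (−1)^195 = -1.
Check: (101/199) = -1 by Zolotarev.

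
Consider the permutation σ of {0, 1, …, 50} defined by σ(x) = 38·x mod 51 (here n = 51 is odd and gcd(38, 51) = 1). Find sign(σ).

Start at x=47: 47 → 1 → 38 → 16 → 47 (one orbit).
Cycle type of π: 4×12 + 2 + 1; total 14 cycles.
14 cycles on 51: each ℓ→(−1)^(ℓ−1), product (−1)^37 = -1.
The Jacobi symbol (38|51) = -1 (Zolotarev) agrees.

-1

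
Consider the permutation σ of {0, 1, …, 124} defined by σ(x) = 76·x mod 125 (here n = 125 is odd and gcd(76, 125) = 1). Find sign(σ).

Start at x=76: 76 → 26 → 101 → 51 → 1 → 76 (one orbit).
Cycle lengths of π_76 on ℤ/125ℤ: [5, 5, 5, 5, 5, 5, 5, 5, 5, 5, 5, 5, 5, 5, 5, 5, 5, 5, 5, 5, 1, 1, 1, 1, 1, 1, 1, 1, 1, 1, 1, 1, 1, 1, 1, 1, 1, 1, 1, 1, 1, 1, 1, 1, 1]; 45 cycles in total.
With 45 cycles on 125 points, sign = (−1)^{125−45} = +1.

+1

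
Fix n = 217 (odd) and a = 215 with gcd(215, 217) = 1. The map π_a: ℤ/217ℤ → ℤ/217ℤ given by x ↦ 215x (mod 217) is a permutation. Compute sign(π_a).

Orbit of 213 under x↦215x: [213, 8, 201, 32, 153, 128, 178]… (length divides ord_217(215)).
Cycle lengths of π_215 on ℤ/217ℤ: [30, 30, 30, 30, 30, 30, 10, 10, 10, 6, 1]; 11 cycles in total.
11 cycles on 217: each ℓ→(−1)^(ℓ−1), product (−1)^206 = +1.

+1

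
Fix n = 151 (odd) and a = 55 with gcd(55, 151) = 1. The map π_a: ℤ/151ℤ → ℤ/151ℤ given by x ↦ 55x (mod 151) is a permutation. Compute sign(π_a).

+1

Trace 9: π^k(9) = [9, 42, 45, 59, 74, 144, 68] for k=0..6.
Decompose π into cycles: lengths [75, 75, 1] (3 cycles, including the fixed point 0).
n − c = 151 − 3 = 148; sign = (−1)^148 = +1.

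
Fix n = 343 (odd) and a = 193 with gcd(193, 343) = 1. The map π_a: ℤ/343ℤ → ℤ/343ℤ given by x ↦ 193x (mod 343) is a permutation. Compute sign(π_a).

Orbit of 149 under x↦193x: [149, 288, 18, 44, 260, 102, 135]… (length divides ord_343(193)).
Decompose π into cycles: lengths [147, 147, 21, 21, 3, 3, 1] (7 cycles, including the fixed point 0).
7 cycles on 343: each ℓ→(−1)^(ℓ−1), product (−1)^336 = +1.

+1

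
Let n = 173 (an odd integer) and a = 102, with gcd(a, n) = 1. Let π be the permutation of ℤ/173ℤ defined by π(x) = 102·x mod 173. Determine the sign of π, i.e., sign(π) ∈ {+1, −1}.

Trace 42: π^k(42) = [42, 132, 143, 54, 145, 85, 20] for k=0..6.
π_102 has 2 disjoint cycles with lengths [172, 1] on {0,…,172}.
With 2 cycles on 173 points, sign = (−1)^{173−2} = -1.
Check: (102/173) = -1 by Zolotarev.

-1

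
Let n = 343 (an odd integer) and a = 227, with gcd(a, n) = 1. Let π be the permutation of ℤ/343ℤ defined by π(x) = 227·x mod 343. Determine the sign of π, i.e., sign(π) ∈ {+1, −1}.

-1

Start at x=117: 117 → 148 → 325 → 30 → 293 → 312 → 166 → … (one orbit).
Decompose π into cycles: lengths [42, 42, 42, 42, 42, 42, 42, 6, 6, 6, 6, 6, 6, 6, 6, 1] (16 cycles, including the fixed point 0).
sign(π) = (−1)^{n − #cycles} = (−1)^{343−16} = (−1)^327 = -1.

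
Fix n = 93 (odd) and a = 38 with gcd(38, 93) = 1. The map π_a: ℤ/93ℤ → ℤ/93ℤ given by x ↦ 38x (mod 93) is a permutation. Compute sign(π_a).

-1

Orbit of 14 under x↦38x: [14, 67, 35, 28, 41, 70, 56]… (length divides ord_93(38)).
6 cycles of lengths [30, 30, 15, 15, 2, 1].
6 cycles on 93: each ℓ→(−1)^(ℓ−1), product (−1)^87 = -1.
(38|93)_J = -1 (Zolotarev's lemma cross-check).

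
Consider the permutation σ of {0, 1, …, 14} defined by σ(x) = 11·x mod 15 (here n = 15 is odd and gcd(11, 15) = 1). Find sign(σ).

-1

Start at x=1: 1 → 11 → 1 (one orbit).
The orbit structure of x ↦ 11x mod 15: 10 orbits of sizes [2, 2, 2, 2, 2, 1, 1, 1, 1, 1].
Σ(ℓ_i−1) = 15−10 = 5; sign = (−1)^5 = -1.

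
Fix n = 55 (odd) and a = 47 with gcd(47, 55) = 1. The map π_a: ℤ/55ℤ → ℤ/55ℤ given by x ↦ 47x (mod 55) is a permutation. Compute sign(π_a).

Orbit of 3 under x↦47x: [3, 31, 27, 4, 23, 36, 42]… (length divides ord_55(47)).
The orbit structure of x ↦ 47x mod 55: 6 orbits of sizes [20, 20, 5, 5, 4, 1].
55 − 6 = 49 transpositions; sign(π) = (−1)^49 = -1.
Via Zolotarev, sign(π_{47}) = (47|55) = -1.

-1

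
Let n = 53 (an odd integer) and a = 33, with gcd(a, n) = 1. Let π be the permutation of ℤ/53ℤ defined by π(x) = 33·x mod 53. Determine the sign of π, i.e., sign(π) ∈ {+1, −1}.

Trace 37: π^k(37) = [37, 2, 13, 5, 6, 39, 15] for k=0..6.
π_33 has 2 disjoint cycles with lengths [52, 1] on {0,…,52}.
53 − 2 = 51 transpositions; sign(π) = (−1)^51 = -1.

-1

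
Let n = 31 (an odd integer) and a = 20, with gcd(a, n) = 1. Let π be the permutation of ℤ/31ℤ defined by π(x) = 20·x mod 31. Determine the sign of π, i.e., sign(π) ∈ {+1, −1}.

+1

Trace 20: π^k(20) = [20, 28, 2, 9, 25, 4, 18] for k=0..6.
π_20 has 3 disjoint cycles with lengths [15, 15, 1] on {0,…,30}.
Σ(ℓ_i−1) = 31−3 = 28; sign = (−1)^28 = +1.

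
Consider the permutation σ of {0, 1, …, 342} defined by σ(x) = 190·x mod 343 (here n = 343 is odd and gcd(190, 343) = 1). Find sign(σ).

Trace 267: π^k(267) = [267, 309, 57, 197, 43, 281, 225] for k=0..6.
19 cycles of lengths [49, 49, 49, 49, 49, 49, 7, 7, 7, 7, 7, 7, 1, 1, 1, 1, 1, 1, 1].
sign(π) = (−1)^{n − #cycles} = (−1)^{343−19} = (−1)^324 = +1.
Check: (190/343) = +1 by Zolotarev.

+1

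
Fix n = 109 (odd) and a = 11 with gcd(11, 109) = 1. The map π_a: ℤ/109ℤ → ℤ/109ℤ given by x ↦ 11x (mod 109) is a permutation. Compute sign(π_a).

Trace 73: π^k(73) = [73, 40, 4, 44, 48, 92, 31] for k=0..6.
Decompose π into cycles: lengths [108, 1] (2 cycles, including the fixed point 0).
With 2 cycles on 109 points, sign = (−1)^{109−2} = -1.
The Jacobi symbol (11|109) = -1 (Zolotarev) agrees.

-1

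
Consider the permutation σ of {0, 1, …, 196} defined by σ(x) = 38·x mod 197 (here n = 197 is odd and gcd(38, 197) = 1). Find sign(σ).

-1

Start at x=22: 22 → 48 → 51 → 165 → 163 → 87 → 154 → … (one orbit).
The orbit structure of x ↦ 38x mod 197: 2 orbits of sizes [196, 1].
2 cycles on 197: each ℓ→(−1)^(ℓ−1), product (−1)^195 = -1.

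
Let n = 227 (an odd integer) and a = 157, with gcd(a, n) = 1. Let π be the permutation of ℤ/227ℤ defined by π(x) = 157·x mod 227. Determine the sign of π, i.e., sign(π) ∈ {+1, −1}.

Trace 79: π^k(79) = [79, 145, 65, 217, 19, 32, 30] for k=0..6.
Cycle type of π: 226 + 1; total 2 cycles.
n − c = 227 − 2 = 225; sign = (−1)^225 = -1.

-1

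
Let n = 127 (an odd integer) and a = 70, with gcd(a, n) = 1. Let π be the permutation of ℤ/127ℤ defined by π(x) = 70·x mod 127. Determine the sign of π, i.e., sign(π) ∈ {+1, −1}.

Trace 38: π^k(38) = [38, 120, 18, 117, 62, 22, 16] for k=0..6.
Decompose π into cycles: lengths [63, 63, 1] (3 cycles, including the fixed point 0).
Σ(ℓ_i−1) = 127−3 = 124; sign = (−1)^124 = +1.
(70|127)_J = +1 (Zolotarev's lemma cross-check).

+1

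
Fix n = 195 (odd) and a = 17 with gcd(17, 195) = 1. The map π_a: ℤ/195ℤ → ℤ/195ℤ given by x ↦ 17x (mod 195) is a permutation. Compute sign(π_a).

Orbit of 139 under x↦17x: [139, 23, 1, 17, 94, 38, 61]… (length divides ord_195(17)).
Cycle type of π: 12×12 + 6×6 + 4×3 + 2 + 1; total 23 cycles.
n − c = 195 − 23 = 172; sign = (−1)^172 = +1.

+1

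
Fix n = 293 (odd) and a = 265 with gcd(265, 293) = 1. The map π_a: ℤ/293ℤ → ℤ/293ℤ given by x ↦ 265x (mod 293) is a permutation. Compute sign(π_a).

Orbit of 281 under x↦265x: [281, 43, 261, 17, 110, 143, 98]… (length divides ord_293(265)).
Decompose π into cycles: lengths [292, 1] (2 cycles, including the fixed point 0).
n − c = 293 − 2 = 291; sign = (−1)^291 = -1.
(265|293)_J = -1 (Zolotarev's lemma cross-check).

-1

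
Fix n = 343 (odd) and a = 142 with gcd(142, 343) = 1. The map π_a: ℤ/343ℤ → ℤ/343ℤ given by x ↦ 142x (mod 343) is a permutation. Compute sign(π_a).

Orbit of 149 under x↦142x: [149, 235, 99, 338, 319, 22, 37]… (length divides ord_343(142)).
Cycle lengths of π_142 on ℤ/343ℤ: [147, 147, 21, 21, 3, 3, 1]; 7 cycles in total.
With 7 cycles on 343 points, sign = (−1)^{343−7} = +1.

+1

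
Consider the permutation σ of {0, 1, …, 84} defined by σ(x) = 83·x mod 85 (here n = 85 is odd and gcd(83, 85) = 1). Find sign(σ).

-1

Trace 83: π^k(83) = [83, 4, 77, 16, 53, 64, 42] for k=0..6.
Cycle type of π: 8×10 + 4 + 1; total 12 cycles.
Σ(ℓ_i−1) = 85−12 = 73; sign = (−1)^73 = -1.
Zolotarev: (83|85) = -1, matching the cycle-count sign.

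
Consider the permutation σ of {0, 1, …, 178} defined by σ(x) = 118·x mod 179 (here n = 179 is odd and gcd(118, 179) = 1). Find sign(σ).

Start at x=80: 80 → 132 → 3 → 175 → 65 → 152 → 36 → … (one orbit).
The orbit structure of x ↦ 118x mod 179: 2 orbits of sizes [178, 1].
sign(π) = (−1)^{n − #cycles} = (−1)^{179−2} = (−1)^177 = -1.

-1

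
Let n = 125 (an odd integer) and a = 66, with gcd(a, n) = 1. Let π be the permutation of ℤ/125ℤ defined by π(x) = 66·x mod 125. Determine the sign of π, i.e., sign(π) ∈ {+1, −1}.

Start at x=101: 101 → 41 → 81 → 96 → 86 → 51 → 116 → … (one orbit).
13 cycles of lengths [25, 25, 25, 25, 5, 5, 5, 5, 1, 1, 1, 1, 1].
13 cycles on 125: each ℓ→(−1)^(ℓ−1), product (−1)^112 = +1.
(66|125)_J = +1 (Zolotarev's lemma cross-check).

+1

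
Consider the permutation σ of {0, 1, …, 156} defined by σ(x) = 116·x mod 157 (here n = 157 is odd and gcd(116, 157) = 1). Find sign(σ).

-1

Orbit of 82 under x↦116x: [82, 92, 153, 7, 27, 149, 14]… (length divides ord_157(116)).
4 cycles of lengths [52, 52, 52, 1].
Σ(ℓ_i−1) = 157−4 = 153; sign = (−1)^153 = -1.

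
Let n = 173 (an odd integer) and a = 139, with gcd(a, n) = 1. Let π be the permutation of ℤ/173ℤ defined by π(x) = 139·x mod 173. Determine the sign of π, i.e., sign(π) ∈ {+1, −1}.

+1

Trace 119: π^k(119) = [119, 106, 29, 52, 135, 81, 14] for k=0..6.
The orbit structure of x ↦ 139x mod 173: 5 orbits of sizes [43, 43, 43, 43, 1].
5 cycles on 173: each ℓ→(−1)^(ℓ−1), product (−1)^168 = +1.
Via Zolotarev, sign(π_{139}) = (139|173) = +1.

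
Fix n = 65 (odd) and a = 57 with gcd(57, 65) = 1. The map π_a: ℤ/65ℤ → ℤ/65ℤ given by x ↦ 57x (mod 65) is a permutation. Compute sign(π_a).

Start at x=57: 57 → 64 → 8 → 1 → 57 (one orbit).
Cycle type of π: 4×16 + 1; total 17 cycles.
With 17 cycles on 65 points, sign = (−1)^{65−17} = +1.
Via Zolotarev, sign(π_{57}) = (57|65) = +1.

+1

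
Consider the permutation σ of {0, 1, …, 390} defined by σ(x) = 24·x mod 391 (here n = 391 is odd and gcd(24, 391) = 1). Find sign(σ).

-1

Start at x=1: 1 → 24 → 185 → 139 → 208 → 300 → 162 → … (one orbit).
46 cycles of lengths [16, 16, 16, 16, 16, 16, 16, 16, 16, 16, 16, 16, 16, 16, 16, 16, 16, 16, 16, 16, 16, 16, 16, 1, 1, 1, 1, 1, 1, 1, 1, 1, 1, 1, 1, 1, 1, 1, 1, 1, 1, 1, 1, 1, 1, 1].
46 cycles on 391: each ℓ→(−1)^(ℓ−1), product (−1)^345 = -1.
Check: (24/391) = -1 by Zolotarev.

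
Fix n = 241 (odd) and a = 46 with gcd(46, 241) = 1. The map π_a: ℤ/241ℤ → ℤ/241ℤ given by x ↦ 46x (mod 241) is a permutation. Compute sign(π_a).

-1

Orbit of 186 under x↦46x: [186, 121, 23, 94, 227, 79, 19]… (length divides ord_241(46)).
The orbit structure of x ↦ 46x mod 241: 2 orbits of sizes [240, 1].
With 2 cycles on 241 points, sign = (−1)^{241−2} = -1.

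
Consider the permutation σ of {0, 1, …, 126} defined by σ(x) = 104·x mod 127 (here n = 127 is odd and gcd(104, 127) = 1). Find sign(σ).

Start at x=21: 21 → 25 → 60 → 17 → 117 → 103 → 44 → … (one orbit).
Decompose π into cycles: lengths [63, 63, 1] (3 cycles, including the fixed point 0).
sign(π) = (−1)^{n − #cycles} = (−1)^{127−3} = (−1)^124 = +1.
The Jacobi symbol (104|127) = +1 (Zolotarev) agrees.

+1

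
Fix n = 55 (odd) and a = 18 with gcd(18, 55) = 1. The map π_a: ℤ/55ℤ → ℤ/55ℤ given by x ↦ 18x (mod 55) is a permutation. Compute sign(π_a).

+1

Trace 36: π^k(36) = [36, 43, 4, 17, 31, 8, 34] for k=0..6.
Cycle lengths of π_18 on ℤ/55ℤ: [20, 20, 10, 4, 1]; 5 cycles in total.
sign(π) = (−1)^{n − #cycles} = (−1)^{55−5} = (−1)^50 = +1.
Zolotarev: (18|55) = +1, matching the cycle-count sign.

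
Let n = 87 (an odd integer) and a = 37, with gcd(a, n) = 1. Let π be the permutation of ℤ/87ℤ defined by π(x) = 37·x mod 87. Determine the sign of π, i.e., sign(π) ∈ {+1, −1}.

-1

Trace 52: π^k(52) = [52, 10, 22, 31, 16, 70, 67] for k=0..6.
Cycle type of π: 28×3 + 1×3; total 6 cycles.
With 6 cycles on 87 points, sign = (−1)^{87−6} = -1.
Zolotarev: (37|87) = -1, matching the cycle-count sign.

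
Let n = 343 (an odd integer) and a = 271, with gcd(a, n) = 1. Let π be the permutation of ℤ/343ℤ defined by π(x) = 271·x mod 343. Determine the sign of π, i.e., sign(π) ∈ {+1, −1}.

Orbit of 187 under x↦271x: [187, 256, 90, 37, 80, 71, 33]… (length divides ord_343(271)).
π_271 has 4 disjoint cycles with lengths [294, 42, 6, 1] on {0,…,342}.
sign(π) = (−1)^{n − #cycles} = (−1)^{343−4} = (−1)^339 = -1.

-1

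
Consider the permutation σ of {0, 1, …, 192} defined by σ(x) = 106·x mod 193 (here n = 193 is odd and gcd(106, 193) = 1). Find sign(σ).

Orbit of 180 under x↦106x: [180, 166, 33, 24, 35, 43, 119]… (length divides ord_193(106)).
Cycle type of π: 64×3 + 1; total 4 cycles.
4 cycles on 193: each ℓ→(−1)^(ℓ−1), product (−1)^189 = -1.
The Jacobi symbol (106|193) = -1 (Zolotarev) agrees.

-1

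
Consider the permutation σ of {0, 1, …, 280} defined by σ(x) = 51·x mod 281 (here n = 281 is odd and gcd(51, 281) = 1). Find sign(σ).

Trace 97: π^k(97) = [97, 170, 240, 157, 139, 64, 173] for k=0..6.
Cycle lengths of π_51 on ℤ/281ℤ: [280, 1]; 2 cycles in total.
With 2 cycles on 281 points, sign = (−1)^{281−2} = -1.
Check: (51/281) = -1 by Zolotarev.

-1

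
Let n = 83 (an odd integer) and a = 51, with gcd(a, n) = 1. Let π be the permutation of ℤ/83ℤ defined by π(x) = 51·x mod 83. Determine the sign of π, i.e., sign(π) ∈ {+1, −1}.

+1

Start at x=33: 33 → 23 → 11 → 63 → 59 → 21 → 75 → … (one orbit).
Cycle type of π: 41×2 + 1; total 3 cycles.
Σ(ℓ_i−1) = 83−3 = 80; sign = (−1)^80 = +1.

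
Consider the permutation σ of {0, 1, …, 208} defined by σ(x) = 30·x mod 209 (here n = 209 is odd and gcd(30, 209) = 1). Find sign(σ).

Start at x=201: 201 → 178 → 115 → 106 → 45 → 96 → 163 → … (one orbit).
Cycle type of π: 30×6 + 10 + 3×6 + 1; total 14 cycles.
n − c = 209 − 14 = 195; sign = (−1)^195 = -1.
Check: (30/209) = -1 by Zolotarev.

-1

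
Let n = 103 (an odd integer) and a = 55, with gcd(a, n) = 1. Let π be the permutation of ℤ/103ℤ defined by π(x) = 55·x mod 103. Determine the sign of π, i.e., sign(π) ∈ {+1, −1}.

+1

Start at x=29: 29 → 50 → 72 → 46 → 58 → 100 → 41 → … (one orbit).
Cycle lengths of π_55 on ℤ/103ℤ: [51, 51, 1]; 3 cycles in total.
n − c = 103 − 3 = 100; sign = (−1)^100 = +1.
Zolotarev: (55|103) = +1, matching the cycle-count sign.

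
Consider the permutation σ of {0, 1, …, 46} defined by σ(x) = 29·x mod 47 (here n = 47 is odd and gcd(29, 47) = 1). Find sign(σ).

-1

Start at x=8: 8 → 44 → 7 → 15 → 12 → 19 → 34 → … (one orbit).
Cycle lengths of π_29 on ℤ/47ℤ: [46, 1]; 2 cycles in total.
sign(π) = (−1)^{n − #cycles} = (−1)^{47−2} = (−1)^45 = -1.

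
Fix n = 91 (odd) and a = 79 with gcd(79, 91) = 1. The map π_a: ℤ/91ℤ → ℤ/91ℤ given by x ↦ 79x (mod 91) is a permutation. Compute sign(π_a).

Orbit of 79 under x↦79x: [79, 53, 1]… (length divides ord_91(79)).
Decompose π into cycles: lengths [3, 3, 3, 3, 3, 3, 3, 3, 3, 3, 3, 3, 3, 3, 3, 3, 3, 3, 3, 3, 3, 3, 3, 3, 3, 3, 1, 1, 1, 1, 1, 1, 1, 1, 1, 1, 1, 1, 1] (39 cycles, including the fixed point 0).
91 − 39 = 52 transpositions; sign(π) = (−1)^52 = +1.
Check: (79/91) = +1 by Zolotarev.

+1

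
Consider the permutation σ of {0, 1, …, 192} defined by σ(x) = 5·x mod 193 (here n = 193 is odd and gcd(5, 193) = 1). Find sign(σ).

-1

Trace 25: π^k(25) = [25, 125, 46, 37, 185, 153, 186] for k=0..6.
Decompose π into cycles: lengths [192, 1] (2 cycles, including the fixed point 0).
With 2 cycles on 193 points, sign = (−1)^{193−2} = -1.
Via Zolotarev, sign(π_{5}) = (5|193) = -1.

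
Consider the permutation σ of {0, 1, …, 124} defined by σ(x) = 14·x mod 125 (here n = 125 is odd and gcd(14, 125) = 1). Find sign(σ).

Orbit of 86 under x↦14x: [86, 79, 106, 109, 26, 114, 96]… (length divides ord_125(14)).
Decompose π into cycles: lengths [50, 50, 10, 10, 2, 2, 1] (7 cycles, including the fixed point 0).
n − c = 125 − 7 = 118; sign = (−1)^118 = +1.
(14|125)_J = +1 (Zolotarev's lemma cross-check).

+1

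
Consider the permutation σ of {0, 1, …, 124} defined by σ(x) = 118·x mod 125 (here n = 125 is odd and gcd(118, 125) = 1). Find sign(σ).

Start at x=124: 124 → 7 → 76 → 93 → 99 → 57 → 101 → … (one orbit).
Cycle type of π: 20×5 + 4×6 + 1; total 12 cycles.
With 12 cycles on 125 points, sign = (−1)^{125−12} = -1.
(118|125)_J = -1 (Zolotarev's lemma cross-check).

-1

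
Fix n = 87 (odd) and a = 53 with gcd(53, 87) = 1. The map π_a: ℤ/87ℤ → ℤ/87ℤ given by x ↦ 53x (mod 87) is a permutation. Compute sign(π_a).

-1

Orbit of 16 under x↦53x: [16, 65, 52, 59, 82, 83, 49]… (length divides ord_87(53)).
Cycle lengths of π_53 on ℤ/87ℤ: [14, 14, 14, 14, 7, 7, 7, 7, 2, 1]; 10 cycles in total.
10 cycles on 87: each ℓ→(−1)^(ℓ−1), product (−1)^77 = -1.
Check: (53/87) = -1 by Zolotarev.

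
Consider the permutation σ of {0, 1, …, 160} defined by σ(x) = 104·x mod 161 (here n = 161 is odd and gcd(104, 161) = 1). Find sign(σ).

Trace 78: π^k(78) = [78, 62, 8, 27, 71, 139, 127] for k=0..6.
Cycle type of π: 22×6 + 11×2 + 2×3 + 1; total 12 cycles.
161 − 12 = 149 transpositions; sign(π) = (−1)^149 = -1.
The Jacobi symbol (104|161) = -1 (Zolotarev) agrees.

-1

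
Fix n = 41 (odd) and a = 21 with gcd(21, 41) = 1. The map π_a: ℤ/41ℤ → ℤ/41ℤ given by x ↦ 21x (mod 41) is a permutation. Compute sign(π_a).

+1

Trace 32: π^k(32) = [32, 16, 8, 4, 2, 1, 21] for k=0..6.
Cycle lengths of π_21 on ℤ/41ℤ: [20, 20, 1]; 3 cycles in total.
With 3 cycles on 41 points, sign = (−1)^{41−3} = +1.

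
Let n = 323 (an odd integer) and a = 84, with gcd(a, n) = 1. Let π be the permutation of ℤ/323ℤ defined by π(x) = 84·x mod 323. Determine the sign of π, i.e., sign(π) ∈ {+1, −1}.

Trace 322: π^k(322) = [322, 239, 50, 1, 84, 273] for k=0..5.
Decompose π into cycles: lengths [6, 6, 6, 6, 6, 6, 6, 6, 6, 6, 6, 6, 6, 6, 6, 6, 6, 6, 6, 6, 6, 6, 6, 6, 6, 6, 6, 6, 6, 6, 6, 6, 6, 6, 6, 6, 6, 6, 6, 6, 6, 6, 6, 6, 6, 6, 6, 6, 6, 6, 6, 2, 2, 2, 2, 2, 2, 2, 2, 1] (60 cycles, including the fixed point 0).
With 60 cycles on 323 points, sign = (−1)^{323−60} = -1.

-1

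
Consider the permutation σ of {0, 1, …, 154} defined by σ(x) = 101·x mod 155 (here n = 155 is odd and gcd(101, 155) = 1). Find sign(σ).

+1

Trace 16: π^k(16) = [16, 66, 1, 101, 126] for k=0..4.
Cycle lengths of π_101 on ℤ/155ℤ: [5, 5, 5, 5, 5, 5, 5, 5, 5, 5, 5, 5, 5, 5, 5, 5, 5, 5, 5, 5, 5, 5, 5, 5, 5, 5, 5, 5, 5, 5, 1, 1, 1, 1, 1]; 35 cycles in total.
n − c = 155 − 35 = 120; sign = (−1)^120 = +1.
Via Zolotarev, sign(π_{101}) = (101|155) = +1.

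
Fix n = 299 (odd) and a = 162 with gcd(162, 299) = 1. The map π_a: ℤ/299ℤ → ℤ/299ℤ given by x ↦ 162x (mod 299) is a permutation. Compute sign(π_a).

-1

Start at x=116: 116 → 254 → 185 → 70 → 277 → 24 → 1 → … (one orbit).
π_162 has 46 disjoint cycles with lengths [12, 12, 12, 12, 12, 12, 12, 12, 12, 12, 12, 12, 12, 12, 12, 12, 12, 12, 12, 12, 12, 12, 12, 1, 1, 1, 1, 1, 1, 1, 1, 1, 1, 1, 1, 1, 1, 1, 1, 1, 1, 1, 1, 1, 1, 1] on {0,…,298}.
sign(π) = (−1)^{n − #cycles} = (−1)^{299−46} = (−1)^253 = -1.
The Jacobi symbol (162|299) = -1 (Zolotarev) agrees.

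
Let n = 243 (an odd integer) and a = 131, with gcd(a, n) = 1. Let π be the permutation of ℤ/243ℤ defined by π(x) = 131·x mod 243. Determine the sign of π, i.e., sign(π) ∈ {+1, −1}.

Start at x=140: 140 → 115 → 242 → 112 → 92 → 145 → 41 → … (one orbit).
π_131 has 6 disjoint cycles with lengths [162, 54, 18, 6, 2, 1] on {0,…,242}.
243 − 6 = 237 transpositions; sign(π) = (−1)^237 = -1.
Via Zolotarev, sign(π_{131}) = (131|243) = -1.

-1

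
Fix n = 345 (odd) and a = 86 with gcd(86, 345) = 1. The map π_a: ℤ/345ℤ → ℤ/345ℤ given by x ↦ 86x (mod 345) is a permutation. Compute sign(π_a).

+1

Orbit of 196 under x↦86x: [196, 296, 271, 191, 211, 206, 121]… (length divides ord_345(86)).
25 cycles of lengths [22, 22, 22, 22, 22, 22, 22, 22, 22, 22, 22, 22, 22, 22, 22, 2, 2, 2, 2, 2, 1, 1, 1, 1, 1].
Σ(ℓ_i−1) = 345−25 = 320; sign = (−1)^320 = +1.
(86|345)_J = +1 (Zolotarev's lemma cross-check).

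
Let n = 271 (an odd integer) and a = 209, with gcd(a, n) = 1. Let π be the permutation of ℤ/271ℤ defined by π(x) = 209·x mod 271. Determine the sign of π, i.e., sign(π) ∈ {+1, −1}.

Start at x=149: 149 → 247 → 133 → 155 → 146 → 162 → 254 → … (one orbit).
Decompose π into cycles: lengths [270, 1] (2 cycles, including the fixed point 0).
sign(π) = (−1)^{n − #cycles} = (−1)^{271−2} = (−1)^269 = -1.
Check: (209/271) = -1 by Zolotarev.

-1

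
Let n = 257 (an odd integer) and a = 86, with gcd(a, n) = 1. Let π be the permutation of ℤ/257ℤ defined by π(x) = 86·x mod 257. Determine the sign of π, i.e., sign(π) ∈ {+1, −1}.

-1

Trace 142: π^k(142) = [142, 133, 130, 129, 43, 100, 119] for k=0..6.
π_86 has 2 disjoint cycles with lengths [256, 1] on {0,…,256}.
sign(π) = (−1)^{n − #cycles} = (−1)^{257−2} = (−1)^255 = -1.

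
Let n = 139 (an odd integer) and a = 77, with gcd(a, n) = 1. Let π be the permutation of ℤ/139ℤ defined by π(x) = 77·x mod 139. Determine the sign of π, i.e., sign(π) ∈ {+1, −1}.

+1

Start at x=64: 64 → 63 → 125 → 34 → 116 → 36 → 131 → … (one orbit).
Cycle type of π: 23×6 + 1; total 7 cycles.
n − c = 139 − 7 = 132; sign = (−1)^132 = +1.
(77|139)_J = +1 (Zolotarev's lemma cross-check).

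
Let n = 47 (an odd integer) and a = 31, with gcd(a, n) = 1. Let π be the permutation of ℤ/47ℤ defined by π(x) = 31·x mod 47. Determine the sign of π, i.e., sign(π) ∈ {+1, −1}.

-1

Orbit of 20 under x↦31x: [20, 9, 44, 1, 31, 21, 40]… (length divides ord_47(31)).
π_31 has 2 disjoint cycles with lengths [46, 1] on {0,…,46}.
n − c = 47 − 2 = 45; sign = (−1)^45 = -1.
Check: (31/47) = -1 by Zolotarev.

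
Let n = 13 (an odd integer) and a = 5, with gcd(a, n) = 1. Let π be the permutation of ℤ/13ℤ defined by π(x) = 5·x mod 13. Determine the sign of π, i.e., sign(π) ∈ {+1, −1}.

Orbit of 12 under x↦5x: [12, 8, 1, 5]… (length divides ord_13(5)).
π_5 has 4 disjoint cycles with lengths [4, 4, 4, 1] on {0,…,12}.
n − c = 13 − 4 = 9; sign = (−1)^9 = -1.

-1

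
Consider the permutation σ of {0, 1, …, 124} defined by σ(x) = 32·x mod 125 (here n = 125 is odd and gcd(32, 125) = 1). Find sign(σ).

Orbit of 68 under x↦32x: [68, 51, 7, 99, 43, 1, 32]… (length divides ord_125(32)).
The orbit structure of x ↦ 32x mod 125: 12 orbits of sizes [20, 20, 20, 20, 20, 4, 4, 4, 4, 4, 4, 1].
n − c = 125 − 12 = 113; sign = (−1)^113 = -1.

-1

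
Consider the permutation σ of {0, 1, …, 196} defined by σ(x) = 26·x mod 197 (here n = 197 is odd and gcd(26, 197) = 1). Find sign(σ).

Trace 59: π^k(59) = [59, 155, 90, 173, 164, 127, 150] for k=0..6.
Cycle lengths of π_26 on ℤ/197ℤ: [98, 98, 1]; 3 cycles in total.
sign(π) = (−1)^{n − #cycles} = (−1)^{197−3} = (−1)^194 = +1.

+1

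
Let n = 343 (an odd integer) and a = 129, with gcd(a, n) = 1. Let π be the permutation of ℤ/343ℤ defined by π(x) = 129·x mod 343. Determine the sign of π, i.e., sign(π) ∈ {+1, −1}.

-1

Start at x=312: 312 → 117 → 1 → 129 → 177 → 195 → 116 → … (one orbit).
The orbit structure of x ↦ 129x mod 343: 16 orbits of sizes [42, 42, 42, 42, 42, 42, 42, 6, 6, 6, 6, 6, 6, 6, 6, 1].
343 − 16 = 327 transpositions; sign(π) = (−1)^327 = -1.
Zolotarev: (129|343) = -1, matching the cycle-count sign.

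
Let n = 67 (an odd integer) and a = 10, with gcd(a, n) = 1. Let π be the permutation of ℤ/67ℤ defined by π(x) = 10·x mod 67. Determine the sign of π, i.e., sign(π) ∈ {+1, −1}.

+1

Orbit of 54 under x↦10x: [54, 4, 40, 65, 47, 1, 10]… (length divides ord_67(10)).
Decompose π into cycles: lengths [33, 33, 1] (3 cycles, including the fixed point 0).
3 cycles on 67: each ℓ→(−1)^(ℓ−1), product (−1)^64 = +1.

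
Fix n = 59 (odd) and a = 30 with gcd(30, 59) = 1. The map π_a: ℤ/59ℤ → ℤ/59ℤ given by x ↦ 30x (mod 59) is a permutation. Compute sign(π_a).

Orbit of 43 under x↦30x: [43, 51, 55, 57, 58, 29, 44]… (length divides ord_59(30)).
The orbit structure of x ↦ 30x mod 59: 2 orbits of sizes [58, 1].
Σ(ℓ_i−1) = 59−2 = 57; sign = (−1)^57 = -1.

-1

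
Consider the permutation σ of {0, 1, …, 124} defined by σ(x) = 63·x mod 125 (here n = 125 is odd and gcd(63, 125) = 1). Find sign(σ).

-1

Orbit of 114 under x↦63x: [114, 57, 91, 108, 54, 27, 76]… (length divides ord_125(63)).
π_63 has 4 disjoint cycles with lengths [100, 20, 4, 1] on {0,…,124}.
4 cycles on 125: each ℓ→(−1)^(ℓ−1), product (−1)^121 = -1.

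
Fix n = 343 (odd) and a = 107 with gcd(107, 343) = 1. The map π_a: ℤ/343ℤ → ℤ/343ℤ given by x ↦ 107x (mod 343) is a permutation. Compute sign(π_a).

+1

Start at x=289: 289 → 53 → 183 → 30 → 123 → 127 → 212 → … (one orbit).
Decompose π into cycles: lengths [147, 147, 21, 21, 3, 3, 1] (7 cycles, including the fixed point 0).
7 cycles on 343: each ℓ→(−1)^(ℓ−1), product (−1)^336 = +1.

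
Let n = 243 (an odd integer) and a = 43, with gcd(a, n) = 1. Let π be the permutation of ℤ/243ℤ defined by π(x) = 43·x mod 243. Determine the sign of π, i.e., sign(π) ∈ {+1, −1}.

+1

Trace 118: π^k(118) = [118, 214, 211, 82, 124, 229, 127] for k=0..6.
Cycle type of π: 81×2 + 27×2 + 9×2 + 3×2 + 1×3; total 11 cycles.
Σ(ℓ_i−1) = 243−11 = 232; sign = (−1)^232 = +1.
(43|243)_J = +1 (Zolotarev's lemma cross-check).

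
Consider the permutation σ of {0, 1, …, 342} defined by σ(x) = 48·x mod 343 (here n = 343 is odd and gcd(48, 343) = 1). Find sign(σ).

Trace 195: π^k(195) = [195, 99, 293, 1, 48, 246, 146] for k=0..6.
Decompose π into cycles: lengths [14, 14, 14, 14, 14, 14, 14, 14, 14, 14, 14, 14, 14, 14, 14, 14, 14, 14, 14, 14, 14, 2, 2, 2, 2, 2, 2, 2, 2, 2, 2, 2, 2, 2, 2, 2, 2, 2, 2, 2, 2, 2, 2, 2, 2, 1] (46 cycles, including the fixed point 0).
n − c = 343 − 46 = 297; sign = (−1)^297 = -1.
(48|343)_J = -1 (Zolotarev's lemma cross-check).

-1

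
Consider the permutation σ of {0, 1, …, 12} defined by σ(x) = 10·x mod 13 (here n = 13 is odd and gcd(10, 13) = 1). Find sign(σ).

Start at x=4: 4 → 1 → 10 → 9 → 12 → 3 → 4 (one orbit).
π_10 has 3 disjoint cycles with lengths [6, 6, 1] on {0,…,12}.
sign(π) = (−1)^{n − #cycles} = (−1)^{13−3} = (−1)^10 = +1.
(10|13)_J = +1 (Zolotarev's lemma cross-check).

+1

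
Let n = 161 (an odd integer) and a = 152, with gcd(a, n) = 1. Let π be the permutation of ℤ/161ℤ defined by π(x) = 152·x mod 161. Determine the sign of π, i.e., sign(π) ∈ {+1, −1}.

Orbit of 4 under x↦152x: [4, 125, 2, 143, 1, 152, 81]… (length divides ord_161(152)).
Decompose π into cycles: lengths [66, 66, 22, 6, 1] (5 cycles, including the fixed point 0).
sign(π) = (−1)^{n − #cycles} = (−1)^{161−5} = (−1)^156 = +1.
(152|161)_J = +1 (Zolotarev's lemma cross-check).

+1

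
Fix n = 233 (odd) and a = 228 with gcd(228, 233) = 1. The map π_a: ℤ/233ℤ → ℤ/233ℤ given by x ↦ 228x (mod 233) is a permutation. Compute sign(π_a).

-1

Start at x=166: 166 → 102 → 189 → 220 → 65 → 141 → 227 → … (one orbit).
Cycle type of π: 232 + 1; total 2 cycles.
n − c = 233 − 2 = 231; sign = (−1)^231 = -1.
The Jacobi symbol (228|233) = -1 (Zolotarev) agrees.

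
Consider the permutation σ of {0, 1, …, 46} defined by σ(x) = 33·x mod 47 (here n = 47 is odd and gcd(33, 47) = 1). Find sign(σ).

Trace 32: π^k(32) = [32, 22, 21, 35, 27, 45, 28] for k=0..6.
Cycle type of π: 46 + 1; total 2 cycles.
47 − 2 = 45 transpositions; sign(π) = (−1)^45 = -1.

-1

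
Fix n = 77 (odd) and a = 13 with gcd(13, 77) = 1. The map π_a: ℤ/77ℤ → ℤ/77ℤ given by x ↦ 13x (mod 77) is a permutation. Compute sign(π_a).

+1

Orbit of 76 under x↦13x: [76, 64, 62, 36, 6, 1, 13]… (length divides ord_77(13)).
π_13 has 11 disjoint cycles with lengths [10, 10, 10, 10, 10, 10, 10, 2, 2, 2, 1] on {0,…,76}.
77 − 11 = 66 transpositions; sign(π) = (−1)^66 = +1.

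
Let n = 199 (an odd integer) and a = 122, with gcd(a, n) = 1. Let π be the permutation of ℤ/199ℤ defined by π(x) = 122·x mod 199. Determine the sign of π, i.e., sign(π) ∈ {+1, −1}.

+1

Start at x=91: 91 → 157 → 50 → 130 → 139 → 43 → 72 → … (one orbit).
Decompose π into cycles: lengths [99, 99, 1] (3 cycles, including the fixed point 0).
sign(π) = (−1)^{n − #cycles} = (−1)^{199−3} = (−1)^196 = +1.
Zolotarev: (122|199) = +1, matching the cycle-count sign.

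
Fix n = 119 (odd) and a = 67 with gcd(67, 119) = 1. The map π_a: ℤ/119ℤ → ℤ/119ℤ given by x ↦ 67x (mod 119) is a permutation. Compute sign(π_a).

+1

Start at x=16: 16 → 1 → 67 → 86 → 50 → 18 → 16 (one orbit).
Cycle type of π: 6×16 + 3×2 + 2×8 + 1; total 27 cycles.
sign(π) = (−1)^{n − #cycles} = (−1)^{119−27} = (−1)^92 = +1.
Via Zolotarev, sign(π_{67}) = (67|119) = +1.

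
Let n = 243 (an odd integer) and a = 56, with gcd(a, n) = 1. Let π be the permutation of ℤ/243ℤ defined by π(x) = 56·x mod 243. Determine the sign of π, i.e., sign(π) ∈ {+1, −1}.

-1

Trace 58: π^k(58) = [58, 89, 124, 140, 64, 182, 229] for k=0..6.
π_56 has 6 disjoint cycles with lengths [162, 54, 18, 6, 2, 1] on {0,…,242}.
n − c = 243 − 6 = 237; sign = (−1)^237 = -1.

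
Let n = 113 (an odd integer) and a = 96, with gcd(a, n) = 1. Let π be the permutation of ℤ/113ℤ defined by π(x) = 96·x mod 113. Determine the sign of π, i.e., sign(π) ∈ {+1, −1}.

Start at x=81: 81 → 92 → 18 → 33 → 4 → 45 → 26 → … (one orbit).
2 cycles of lengths [112, 1].
With 2 cycles on 113 points, sign = (−1)^{113−2} = -1.

-1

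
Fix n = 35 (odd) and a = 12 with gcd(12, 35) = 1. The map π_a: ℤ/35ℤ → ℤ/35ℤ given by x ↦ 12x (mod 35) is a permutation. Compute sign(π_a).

+1

Trace 33: π^k(33) = [33, 11, 27, 9, 3, 1, 12] for k=0..6.
π_12 has 5 disjoint cycles with lengths [12, 12, 6, 4, 1] on {0,…,34}.
35 − 5 = 30 transpositions; sign(π) = (−1)^30 = +1.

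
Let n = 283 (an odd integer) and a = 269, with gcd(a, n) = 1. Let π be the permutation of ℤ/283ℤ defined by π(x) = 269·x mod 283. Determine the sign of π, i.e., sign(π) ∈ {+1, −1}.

+1

Orbit of 164 under x↦269x: [164, 251, 165, 237, 78, 40, 6]… (length divides ord_283(269)).
Cycle type of π: 141×2 + 1; total 3 cycles.
sign(π) = (−1)^{n − #cycles} = (−1)^{283−3} = (−1)^280 = +1.
Via Zolotarev, sign(π_{269}) = (269|283) = +1.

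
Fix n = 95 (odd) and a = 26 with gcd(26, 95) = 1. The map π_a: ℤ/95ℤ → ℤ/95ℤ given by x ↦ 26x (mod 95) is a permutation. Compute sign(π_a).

Trace 26: π^k(26) = [26, 11, 1] for k=0..2.
The orbit structure of x ↦ 26x mod 95: 35 orbits of sizes [3, 3, 3, 3, 3, 3, 3, 3, 3, 3, 3, 3, 3, 3, 3, 3, 3, 3, 3, 3, 3, 3, 3, 3, 3, 3, 3, 3, 3, 3, 1, 1, 1, 1, 1].
With 35 cycles on 95 points, sign = (−1)^{95−35} = +1.
Check: (26/95) = +1 by Zolotarev.

+1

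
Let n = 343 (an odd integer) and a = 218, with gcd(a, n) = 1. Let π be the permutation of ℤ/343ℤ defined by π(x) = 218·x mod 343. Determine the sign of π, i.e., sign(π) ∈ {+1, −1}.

Start at x=127: 127 → 246 → 120 → 92 → 162 → 330 → 253 → … (one orbit).
Cycle lengths of π_218 on ℤ/343ℤ: [49, 49, 49, 49, 49, 49, 7, 7, 7, 7, 7, 7, 1, 1, 1, 1, 1, 1, 1]; 19 cycles in total.
sign(π) = (−1)^{n − #cycles} = (−1)^{343−19} = (−1)^324 = +1.
The Jacobi symbol (218|343) = +1 (Zolotarev) agrees.

+1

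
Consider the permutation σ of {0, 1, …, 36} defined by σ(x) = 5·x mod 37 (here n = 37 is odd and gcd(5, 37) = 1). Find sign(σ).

Start at x=10: 10 → 13 → 28 → 29 → 34 → 22 → 36 → … (one orbit).
Decompose π into cycles: lengths [36, 1] (2 cycles, including the fixed point 0).
37 − 2 = 35 transpositions; sign(π) = (−1)^35 = -1.

-1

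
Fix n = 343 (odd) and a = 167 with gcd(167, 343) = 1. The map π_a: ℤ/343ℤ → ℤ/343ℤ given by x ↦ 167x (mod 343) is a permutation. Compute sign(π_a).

-1

Trace 239: π^k(239) = [239, 125, 295, 216, 57, 258, 211] for k=0..6.
10 cycles of lengths [98, 98, 98, 14, 14, 14, 2, 2, 2, 1].
10 cycles on 343: each ℓ→(−1)^(ℓ−1), product (−1)^333 = -1.
Via Zolotarev, sign(π_{167}) = (167|343) = -1.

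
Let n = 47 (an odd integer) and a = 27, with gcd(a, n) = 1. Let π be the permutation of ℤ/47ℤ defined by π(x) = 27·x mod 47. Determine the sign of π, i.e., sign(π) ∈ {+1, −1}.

Orbit of 24 under x↦27x: [24, 37, 12, 42, 6, 21, 3]… (length divides ord_47(27)).
Decompose π into cycles: lengths [23, 23, 1] (3 cycles, including the fixed point 0).
sign(π) = (−1)^{n − #cycles} = (−1)^{47−3} = (−1)^44 = +1.
The Jacobi symbol (27|47) = +1 (Zolotarev) agrees.

+1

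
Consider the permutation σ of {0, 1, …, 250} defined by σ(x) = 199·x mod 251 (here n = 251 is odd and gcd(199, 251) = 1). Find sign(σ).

Orbit of 63 under x↦199x: [63, 238, 174, 239, 122, 182, 74]… (length divides ord_251(199)).
Cycle lengths of π_199 on ℤ/251ℤ: [250, 1]; 2 cycles in total.
n − c = 251 − 2 = 249; sign = (−1)^249 = -1.
Check: (199/251) = -1 by Zolotarev.

-1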